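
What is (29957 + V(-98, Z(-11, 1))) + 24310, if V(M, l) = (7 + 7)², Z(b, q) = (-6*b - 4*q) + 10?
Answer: 54463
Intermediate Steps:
Z(b, q) = 10 - 6*b - 4*q
V(M, l) = 196 (V(M, l) = 14² = 196)
(29957 + V(-98, Z(-11, 1))) + 24310 = (29957 + 196) + 24310 = 30153 + 24310 = 54463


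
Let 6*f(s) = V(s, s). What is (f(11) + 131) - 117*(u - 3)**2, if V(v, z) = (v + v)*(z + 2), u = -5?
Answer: -21928/3 ≈ -7309.3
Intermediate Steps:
V(v, z) = 2*v*(2 + z) (V(v, z) = (2*v)*(2 + z) = 2*v*(2 + z))
f(s) = s*(2 + s)/3 (f(s) = (2*s*(2 + s))/6 = s*(2 + s)/3)
(f(11) + 131) - 117*(u - 3)**2 = ((1/3)*11*(2 + 11) + 131) - 117*(-5 - 3)**2 = ((1/3)*11*13 + 131) - 117*(-8)**2 = (143/3 + 131) - 117*64 = 536/3 - 7488 = -21928/3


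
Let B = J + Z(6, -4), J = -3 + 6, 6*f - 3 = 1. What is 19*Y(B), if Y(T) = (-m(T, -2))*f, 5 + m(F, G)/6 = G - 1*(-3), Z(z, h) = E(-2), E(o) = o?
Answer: 304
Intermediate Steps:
f = ⅔ (f = ½ + (⅙)*1 = ½ + ⅙ = ⅔ ≈ 0.66667)
Z(z, h) = -2
m(F, G) = -12 + 6*G (m(F, G) = -30 + 6*(G - 1*(-3)) = -30 + 6*(G + 3) = -30 + 6*(3 + G) = -30 + (18 + 6*G) = -12 + 6*G)
J = 3
B = 1 (B = 3 - 2 = 1)
Y(T) = 16 (Y(T) = -(-12 + 6*(-2))*(⅔) = -(-12 - 12)*(⅔) = -1*(-24)*(⅔) = 24*(⅔) = 16)
19*Y(B) = 19*16 = 304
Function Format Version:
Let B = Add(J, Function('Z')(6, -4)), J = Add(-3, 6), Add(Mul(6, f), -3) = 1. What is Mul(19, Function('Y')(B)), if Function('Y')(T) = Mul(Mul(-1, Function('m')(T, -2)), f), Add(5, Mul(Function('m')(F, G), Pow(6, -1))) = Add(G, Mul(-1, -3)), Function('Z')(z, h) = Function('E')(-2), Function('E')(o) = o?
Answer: 304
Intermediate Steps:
f = Rational(2, 3) (f = Add(Rational(1, 2), Mul(Rational(1, 6), 1)) = Add(Rational(1, 2), Rational(1, 6)) = Rational(2, 3) ≈ 0.66667)
Function('Z')(z, h) = -2
Function('m')(F, G) = Add(-12, Mul(6, G)) (Function('m')(F, G) = Add(-30, Mul(6, Add(G, Mul(-1, -3)))) = Add(-30, Mul(6, Add(G, 3))) = Add(-30, Mul(6, Add(3, G))) = Add(-30, Add(18, Mul(6, G))) = Add(-12, Mul(6, G)))
J = 3
B = 1 (B = Add(3, -2) = 1)
Function('Y')(T) = 16 (Function('Y')(T) = Mul(Mul(-1, Add(-12, Mul(6, -2))), Rational(2, 3)) = Mul(Mul(-1, Add(-12, -12)), Rational(2, 3)) = Mul(Mul(-1, -24), Rational(2, 3)) = Mul(24, Rational(2, 3)) = 16)
Mul(19, Function('Y')(B)) = Mul(19, 16) = 304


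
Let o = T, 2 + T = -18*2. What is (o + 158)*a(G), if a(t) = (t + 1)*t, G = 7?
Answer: 6720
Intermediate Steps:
a(t) = t*(1 + t) (a(t) = (1 + t)*t = t*(1 + t))
T = -38 (T = -2 - 18*2 = -2 - 36 = -38)
o = -38
(o + 158)*a(G) = (-38 + 158)*(7*(1 + 7)) = 120*(7*8) = 120*56 = 6720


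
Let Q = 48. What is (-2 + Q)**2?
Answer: 2116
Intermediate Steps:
(-2 + Q)**2 = (-2 + 48)**2 = 46**2 = 2116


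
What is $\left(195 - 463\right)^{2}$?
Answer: $71824$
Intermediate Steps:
$\left(195 - 463\right)^{2} = \left(-268\right)^{2} = 71824$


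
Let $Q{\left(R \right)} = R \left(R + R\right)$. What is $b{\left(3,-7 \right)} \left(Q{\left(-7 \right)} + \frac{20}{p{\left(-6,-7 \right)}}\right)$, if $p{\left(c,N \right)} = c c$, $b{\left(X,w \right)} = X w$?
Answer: $- \frac{6209}{3} \approx -2069.7$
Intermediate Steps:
$p{\left(c,N \right)} = c^{2}$
$Q{\left(R \right)} = 2 R^{2}$ ($Q{\left(R \right)} = R 2 R = 2 R^{2}$)
$b{\left(3,-7 \right)} \left(Q{\left(-7 \right)} + \frac{20}{p{\left(-6,-7 \right)}}\right) = 3 \left(-7\right) \left(2 \left(-7\right)^{2} + \frac{20}{\left(-6\right)^{2}}\right) = - 21 \left(2 \cdot 49 + \frac{20}{36}\right) = - 21 \left(98 + 20 \cdot \frac{1}{36}\right) = - 21 \left(98 + \frac{5}{9}\right) = \left(-21\right) \frac{887}{9} = - \frac{6209}{3}$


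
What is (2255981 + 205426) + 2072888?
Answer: 4534295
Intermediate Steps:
(2255981 + 205426) + 2072888 = 2461407 + 2072888 = 4534295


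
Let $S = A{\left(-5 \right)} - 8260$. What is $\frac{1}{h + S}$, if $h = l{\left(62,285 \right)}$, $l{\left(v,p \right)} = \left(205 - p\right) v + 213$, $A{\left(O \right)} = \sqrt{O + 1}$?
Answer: $- \frac{13007}{169182053} - \frac{2 i}{169182053} \approx -7.6882 \cdot 10^{-5} - 1.1822 \cdot 10^{-8} i$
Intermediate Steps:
$A{\left(O \right)} = \sqrt{1 + O}$
$l{\left(v,p \right)} = 213 + v \left(205 - p\right)$ ($l{\left(v,p \right)} = v \left(205 - p\right) + 213 = 213 + v \left(205 - p\right)$)
$S = -8260 + 2 i$ ($S = \sqrt{1 - 5} - 8260 = \sqrt{-4} - 8260 = 2 i - 8260 = -8260 + 2 i \approx -8260.0 + 2.0 i$)
$h = -4747$ ($h = 213 + 205 \cdot 62 - 285 \cdot 62 = 213 + 12710 - 17670 = -4747$)
$\frac{1}{h + S} = \frac{1}{-4747 - \left(8260 - 2 i\right)} = \frac{1}{-13007 + 2 i} = \frac{-13007 - 2 i}{169182053}$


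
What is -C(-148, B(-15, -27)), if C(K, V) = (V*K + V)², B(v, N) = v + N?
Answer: -38118276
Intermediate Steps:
B(v, N) = N + v
C(K, V) = (V + K*V)² (C(K, V) = (K*V + V)² = (V + K*V)²)
-C(-148, B(-15, -27)) = -(-27 - 15)²*(1 - 148)² = -(-42)²*(-147)² = -1764*21609 = -1*38118276 = -38118276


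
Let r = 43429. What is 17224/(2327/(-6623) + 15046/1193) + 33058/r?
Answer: 33036289956730/23503470797 ≈ 1405.6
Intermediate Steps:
17224/(2327/(-6623) + 15046/1193) + 33058/r = 17224/(2327/(-6623) + 15046/1193) + 33058/43429 = 17224/(2327*(-1/6623) + 15046*(1/1193)) + 33058*(1/43429) = 17224/(-13/37 + 15046/1193) + 33058/43429 = 17224/(541193/44141) + 33058/43429 = 17224*(44141/541193) + 33058/43429 = 760284584/541193 + 33058/43429 = 33036289956730/23503470797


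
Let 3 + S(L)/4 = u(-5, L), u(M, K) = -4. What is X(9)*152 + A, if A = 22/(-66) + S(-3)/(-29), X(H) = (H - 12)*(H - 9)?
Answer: 55/87 ≈ 0.63218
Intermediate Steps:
S(L) = -28 (S(L) = -12 + 4*(-4) = -12 - 16 = -28)
X(H) = (-12 + H)*(-9 + H)
A = 55/87 (A = 22/(-66) - 28/(-29) = 22*(-1/66) - 28*(-1/29) = -⅓ + 28/29 = 55/87 ≈ 0.63218)
X(9)*152 + A = (108 + 9² - 21*9)*152 + 55/87 = (108 + 81 - 189)*152 + 55/87 = 0*152 + 55/87 = 0 + 55/87 = 55/87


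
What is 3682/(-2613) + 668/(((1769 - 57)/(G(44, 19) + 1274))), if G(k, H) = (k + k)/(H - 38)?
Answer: 5247226877/10624458 ≈ 493.88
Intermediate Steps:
G(k, H) = 2*k/(-38 + H) (G(k, H) = (2*k)/(-38 + H) = 2*k/(-38 + H))
3682/(-2613) + 668/(((1769 - 57)/(G(44, 19) + 1274))) = 3682/(-2613) + 668/(((1769 - 57)/(2*44/(-38 + 19) + 1274))) = 3682*(-1/2613) + 668/((1712/(2*44/(-19) + 1274))) = -3682/2613 + 668/((1712/(2*44*(-1/19) + 1274))) = -3682/2613 + 668/((1712/(-88/19 + 1274))) = -3682/2613 + 668/((1712/(24118/19))) = -3682/2613 + 668/((1712*(19/24118))) = -3682/2613 + 668/(16264/12059) = -3682/2613 + 668*(12059/16264) = -3682/2613 + 2013853/4066 = 5247226877/10624458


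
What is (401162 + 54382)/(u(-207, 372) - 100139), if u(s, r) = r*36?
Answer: -455544/86747 ≈ -5.2514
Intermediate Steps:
u(s, r) = 36*r
(401162 + 54382)/(u(-207, 372) - 100139) = (401162 + 54382)/(36*372 - 100139) = 455544/(13392 - 100139) = 455544/(-86747) = 455544*(-1/86747) = -455544/86747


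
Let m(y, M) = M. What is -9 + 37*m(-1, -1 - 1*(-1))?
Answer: -9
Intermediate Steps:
-9 + 37*m(-1, -1 - 1*(-1)) = -9 + 37*(-1 - 1*(-1)) = -9 + 37*(-1 + 1) = -9 + 37*0 = -9 + 0 = -9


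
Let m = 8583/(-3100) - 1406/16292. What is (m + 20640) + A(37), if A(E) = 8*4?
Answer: 260974825391/12626300 ≈ 20669.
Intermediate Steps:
A(E) = 32
m = -36048209/12626300 (m = 8583*(-1/3100) - 1406*1/16292 = -8583/3100 - 703/8146 = -36048209/12626300 ≈ -2.8550)
(m + 20640) + A(37) = (-36048209/12626300 + 20640) + 32 = 260570783791/12626300 + 32 = 260974825391/12626300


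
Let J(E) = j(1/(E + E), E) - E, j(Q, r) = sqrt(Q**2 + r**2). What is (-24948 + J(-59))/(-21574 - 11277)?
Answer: 24889/32851 - 37*sqrt(35405)/3876418 ≈ 0.75584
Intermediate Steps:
J(E) = sqrt(E**2 + 1/(4*E**2)) - E (J(E) = sqrt((1/(E + E))**2 + E**2) - E = sqrt((1/(2*E))**2 + E**2) - E = sqrt(1/(4*E**2) + E**2) - E = sqrt(E**2 + 1/(4*E**2)) - E)
(-24948 + J(-59))/(-21574 - 11277) = (-24948 + (sqrt((-59)**(-2) + 4*(-59)**2)/2 - 1*(-59)))/(-21574 - 11277) = (-24948 + (sqrt(1/3481 + 4*3481)/2 + 59))/(-32851) = (-24948 + (sqrt(1/3481 + 13924)/2 + 59))*(-1/32851) = (-24948 + (sqrt(48469445/3481)/2 + 59))*(-1/32851) = (-24948 + ((37*sqrt(35405)/59)/2 + 59))*(-1/32851) = (-24948 + (37*sqrt(35405)/118 + 59))*(-1/32851) = (-24948 + (59 + 37*sqrt(35405)/118))*(-1/32851) = (-24889 + 37*sqrt(35405)/118)*(-1/32851) = 24889/32851 - 37*sqrt(35405)/3876418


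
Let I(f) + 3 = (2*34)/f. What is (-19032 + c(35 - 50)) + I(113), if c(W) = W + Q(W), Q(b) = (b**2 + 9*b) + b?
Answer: -2144107/113 ≈ -18974.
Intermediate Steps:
Q(b) = b**2 + 10*b
c(W) = W + W*(10 + W)
I(f) = -3 + 68/f (I(f) = -3 + (2*34)/f = -3 + 68/f)
(-19032 + c(35 - 50)) + I(113) = (-19032 + (35 - 50)*(11 + (35 - 50))) + (-3 + 68/113) = (-19032 - 15*(11 - 15)) + (-3 + 68*(1/113)) = (-19032 - 15*(-4)) + (-3 + 68/113) = (-19032 + 60) - 271/113 = -18972 - 271/113 = -2144107/113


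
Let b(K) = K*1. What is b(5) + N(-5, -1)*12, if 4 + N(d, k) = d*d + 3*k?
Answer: 221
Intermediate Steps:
b(K) = K
N(d, k) = -4 + d**2 + 3*k (N(d, k) = -4 + (d*d + 3*k) = -4 + (d**2 + 3*k) = -4 + d**2 + 3*k)
b(5) + N(-5, -1)*12 = 5 + (-4 + (-5)**2 + 3*(-1))*12 = 5 + (-4 + 25 - 3)*12 = 5 + 18*12 = 5 + 216 = 221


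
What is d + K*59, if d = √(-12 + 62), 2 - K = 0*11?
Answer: 118 + 5*√2 ≈ 125.07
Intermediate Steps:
K = 2 (K = 2 - 0*11 = 2 - 1*0 = 2 + 0 = 2)
d = 5*√2 (d = √50 = 5*√2 ≈ 7.0711)
d + K*59 = 5*√2 + 2*59 = 5*√2 + 118 = 118 + 5*√2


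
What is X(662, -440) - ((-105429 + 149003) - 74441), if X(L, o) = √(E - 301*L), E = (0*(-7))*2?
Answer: 30867 + I*√199262 ≈ 30867.0 + 446.39*I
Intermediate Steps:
E = 0 (E = 0*2 = 0)
X(L, o) = √301*√(-L) (X(L, o) = √(0 - 301*L) = √(-301*L) = √301*√(-L))
X(662, -440) - ((-105429 + 149003) - 74441) = √301*√(-1*662) - ((-105429 + 149003) - 74441) = √301*√(-662) - (43574 - 74441) = √301*(I*√662) - 1*(-30867) = I*√199262 + 30867 = 30867 + I*√199262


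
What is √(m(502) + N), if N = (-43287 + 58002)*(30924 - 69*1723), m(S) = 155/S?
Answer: I*√326187814764370/502 ≈ 35977.0*I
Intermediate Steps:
N = -1294375545 (N = 14715*(30924 - 118887) = 14715*(-87963) = -1294375545)
√(m(502) + N) = √(155/502 - 1294375545) = √(-649776523435/502) = I*√326187814764370/502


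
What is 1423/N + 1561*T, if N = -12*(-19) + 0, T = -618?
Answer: -219949721/228 ≈ -9.6469e+5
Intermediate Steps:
N = 228 (N = 228 + 0 = 228)
1423/N + 1561*T = 1423/228 + 1561*(-618) = 1423*(1/228) - 964698 = 1423/228 - 964698 = -219949721/228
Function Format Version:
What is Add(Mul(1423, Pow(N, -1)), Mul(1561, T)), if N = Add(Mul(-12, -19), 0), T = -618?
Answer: Rational(-219949721, 228) ≈ -9.6469e+5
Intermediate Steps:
N = 228 (N = Add(228, 0) = 228)
Add(Mul(1423, Pow(N, -1)), Mul(1561, T)) = Add(Mul(1423, Pow(228, -1)), Mul(1561, -618)) = Add(Mul(1423, Rational(1, 228)), -964698) = Add(Rational(1423, 228), -964698) = Rational(-219949721, 228)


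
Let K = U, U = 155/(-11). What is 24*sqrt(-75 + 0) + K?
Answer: -155/11 + 120*I*sqrt(3) ≈ -14.091 + 207.85*I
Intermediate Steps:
U = -155/11 (U = 155*(-1/11) = -155/11 ≈ -14.091)
K = -155/11 ≈ -14.091
24*sqrt(-75 + 0) + K = 24*sqrt(-75 + 0) - 155/11 = 24*sqrt(-75) - 155/11 = 24*(5*I*sqrt(3)) - 155/11 = 120*I*sqrt(3) - 155/11 = -155/11 + 120*I*sqrt(3)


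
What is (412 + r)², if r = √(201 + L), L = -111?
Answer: 169834 + 2472*√10 ≈ 1.7765e+5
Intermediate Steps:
r = 3*√10 (r = √(201 - 111) = √90 = 3*√10 ≈ 9.4868)
(412 + r)² = (412 + 3*√10)²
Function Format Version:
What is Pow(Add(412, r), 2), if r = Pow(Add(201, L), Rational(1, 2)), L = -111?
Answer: Add(169834, Mul(2472, Pow(10, Rational(1, 2)))) ≈ 1.7765e+5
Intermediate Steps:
r = Mul(3, Pow(10, Rational(1, 2))) (r = Pow(Add(201, -111), Rational(1, 2)) = Pow(90, Rational(1, 2)) = Mul(3, Pow(10, Rational(1, 2))) ≈ 9.4868)
Pow(Add(412, r), 2) = Pow(Add(412, Mul(3, Pow(10, Rational(1, 2)))), 2)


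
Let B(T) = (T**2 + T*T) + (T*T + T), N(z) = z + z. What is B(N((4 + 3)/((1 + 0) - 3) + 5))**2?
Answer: 900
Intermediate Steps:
N(z) = 2*z
B(T) = T + 3*T**2 (B(T) = (T**2 + T**2) + (T**2 + T) = 2*T**2 + (T + T**2) = T + 3*T**2)
B(N((4 + 3)/((1 + 0) - 3) + 5))**2 = ((2*((4 + 3)/((1 + 0) - 3) + 5))*(1 + 3*(2*((4 + 3)/((1 + 0) - 3) + 5))))**2 = ((2*(7/(1 - 3) + 5))*(1 + 3*(2*(7/(1 - 3) + 5))))**2 = ((2*(7/(-2) + 5))*(1 + 3*(2*(7/(-2) + 5))))**2 = ((2*(7*(-1/2) + 5))*(1 + 3*(2*(7*(-1/2) + 5))))**2 = ((2*(-7/2 + 5))*(1 + 3*(2*(-7/2 + 5))))**2 = ((2*(3/2))*(1 + 3*(2*(3/2))))**2 = (3*(1 + 3*3))**2 = (3*(1 + 9))**2 = (3*10)**2 = 30**2 = 900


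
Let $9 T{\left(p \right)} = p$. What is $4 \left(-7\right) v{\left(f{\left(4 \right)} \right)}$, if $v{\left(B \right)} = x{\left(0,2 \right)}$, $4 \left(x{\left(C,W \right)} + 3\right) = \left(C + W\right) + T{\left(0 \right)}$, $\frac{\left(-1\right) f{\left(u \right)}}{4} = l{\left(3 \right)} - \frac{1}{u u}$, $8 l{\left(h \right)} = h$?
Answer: $70$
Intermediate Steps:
$T{\left(p \right)} = \frac{p}{9}$
$l{\left(h \right)} = \frac{h}{8}$
$f{\left(u \right)} = - \frac{3}{2} + \frac{4}{u^{2}}$ ($f{\left(u \right)} = - 4 \left(\frac{1}{8} \cdot 3 - \frac{1}{u u}\right) = - 4 \left(\frac{3}{8} - \frac{1}{u^{2}}\right) = - \frac{3}{2} + \frac{4}{u^{2}}$)
$x{\left(C,W \right)} = -3 + \frac{C}{4} + \frac{W}{4}$ ($x{\left(C,W \right)} = -3 + \frac{\left(C + W\right) + \frac{1}{9} \cdot 0}{4} = -3 + \frac{\left(C + W\right) + 0}{4} = -3 + \frac{C + W}{4} = -3 + \left(\frac{C}{4} + \frac{W}{4}\right) = -3 + \frac{C}{4} + \frac{W}{4}$)
$v{\left(B \right)} = - \frac{5}{2}$ ($v{\left(B \right)} = -3 + \frac{1}{4} \cdot 0 + \frac{1}{4} \cdot 2 = -3 + 0 + \frac{1}{2} = - \frac{5}{2}$)
$4 \left(-7\right) v{\left(f{\left(4 \right)} \right)} = 4 \left(-7\right) \left(- \frac{5}{2}\right) = \left(-28\right) \left(- \frac{5}{2}\right) = 70$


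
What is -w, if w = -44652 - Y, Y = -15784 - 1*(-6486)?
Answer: 35354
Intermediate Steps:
Y = -9298 (Y = -15784 + 6486 = -9298)
w = -35354 (w = -44652 - 1*(-9298) = -44652 + 9298 = -35354)
-w = -1*(-35354) = 35354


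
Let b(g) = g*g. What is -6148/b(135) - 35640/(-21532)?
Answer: 129290066/98105175 ≈ 1.3179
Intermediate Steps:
b(g) = g²
-6148/b(135) - 35640/(-21532) = -6148/(135²) - 35640/(-21532) = -6148/18225 - 35640*(-1/21532) = -6148*1/18225 + 8910/5383 = -6148/18225 + 8910/5383 = 129290066/98105175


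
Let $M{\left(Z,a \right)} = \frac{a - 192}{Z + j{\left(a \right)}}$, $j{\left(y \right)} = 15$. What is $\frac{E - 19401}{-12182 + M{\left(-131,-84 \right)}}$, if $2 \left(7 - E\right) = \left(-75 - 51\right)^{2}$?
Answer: $\frac{792628}{353209} \approx 2.2441$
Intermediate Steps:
$E = -7931$ ($E = 7 - \frac{\left(-75 - 51\right)^{2}}{2} = 7 - \frac{\left(-126\right)^{2}}{2} = 7 - 7938 = -7931$)
$M{\left(Z,a \right)} = \frac{-192 + a}{15 + Z}$ ($M{\left(Z,a \right)} = \frac{a - 192}{Z + 15} = \frac{-192 + a}{15 + Z}$)
$\frac{E - 19401}{-12182 + M{\left(-131,-84 \right)}} = \frac{-7931 - 19401}{-12182 + \frac{-192 - 84}{15 - 131}} = - \frac{27332}{-12182 + \frac{1}{-116} \left(-276\right)} = - \frac{27332}{-12182 - - \frac{69}{29}} = - \frac{27332}{-12182 + \frac{69}{29}} = - \frac{27332}{- \frac{353209}{29}} = \left(-27332\right) \left(- \frac{29}{353209}\right) = \frac{792628}{353209}$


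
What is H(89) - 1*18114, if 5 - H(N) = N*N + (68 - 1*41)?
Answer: -26057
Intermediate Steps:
H(N) = -22 - N² (H(N) = 5 - (N*N + (68 - 1*41)) = 5 - (N² + (68 - 41)) = 5 - (N² + 27) = 5 - (27 + N²) = 5 + (-27 - N²) = -22 - N²)
H(89) - 1*18114 = (-22 - 1*89²) - 1*18114 = (-22 - 1*7921) - 18114 = (-22 - 7921) - 18114 = -7943 - 18114 = -26057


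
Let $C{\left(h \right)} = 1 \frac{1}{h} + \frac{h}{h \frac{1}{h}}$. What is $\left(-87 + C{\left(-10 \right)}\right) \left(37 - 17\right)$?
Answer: $-1942$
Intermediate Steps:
$C{\left(h \right)} = h + \frac{1}{h}$ ($C{\left(h \right)} = \frac{1}{h} + \frac{h}{1} = \frac{1}{h} + h 1 = \frac{1}{h} + h = h + \frac{1}{h}$)
$\left(-87 + C{\left(-10 \right)}\right) \left(37 - 17\right) = \left(-87 - \left(10 - \frac{1}{-10}\right)\right) \left(37 - 17\right) = \left(-87 - \frac{101}{10}\right) 20 = \left(- \frac{971}{10}\right) 20 = -1942$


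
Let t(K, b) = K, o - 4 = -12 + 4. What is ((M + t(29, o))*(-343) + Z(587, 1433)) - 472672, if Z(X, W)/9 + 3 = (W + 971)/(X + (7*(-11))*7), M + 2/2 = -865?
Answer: -740629/4 ≈ -1.8516e+5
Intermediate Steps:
M = -866 (M = -1 - 865 = -866)
o = -4 (o = 4 + (-12 + 4) = 4 - 8 = -4)
Z(X, W) = -27 + 9*(971 + W)/(-539 + X) (Z(X, W) = -27 + 9*((W + 971)/(X + (7*(-11))*7)) = -27 + 9*((971 + W)/(X - 77*7)) = -27 + 9*((971 + W)/(X - 539)) = -27 + 9*((971 + W)/(-539 + X)) = -27 + 9*(971 + W)/(-539 + X))
((M + t(29, o))*(-343) + Z(587, 1433)) - 472672 = ((-866 + 29)*(-343) + 9*(2588 + 1433 - 3*587)/(-539 + 587)) - 472672 = (-837*(-343) + 9*(2588 + 1433 - 1761)/48) - 472672 = (287091 + 9*(1/48)*2260) - 472672 = (287091 + 1695/4) - 472672 = 1150059/4 - 472672 = -740629/4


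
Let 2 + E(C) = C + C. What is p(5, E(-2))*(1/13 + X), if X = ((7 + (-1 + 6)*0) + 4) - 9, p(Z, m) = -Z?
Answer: -135/13 ≈ -10.385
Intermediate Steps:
E(C) = -2 + 2*C (E(C) = -2 + (C + C) = -2 + 2*C)
X = 2 (X = ((7 + 5*0) + 4) - 9 = ((7 + 0) + 4) - 9 = (7 + 4) - 9 = 11 - 9 = 2)
p(5, E(-2))*(1/13 + X) = (-1*5)*(1/13 + 2) = -5*(1/13 + 2) = -5*27/13 = -135/13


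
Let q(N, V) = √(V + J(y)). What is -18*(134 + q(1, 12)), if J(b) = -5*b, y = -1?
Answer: -2412 - 18*√17 ≈ -2486.2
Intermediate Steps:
q(N, V) = √(5 + V) (q(N, V) = √(V - 5*(-1)) = √(V + 5) = √(5 + V))
-18*(134 + q(1, 12)) = -18*(134 + √(5 + 12)) = -18*(134 + √17) = -2412 - 18*√17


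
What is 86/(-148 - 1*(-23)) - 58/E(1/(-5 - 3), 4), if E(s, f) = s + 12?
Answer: -13234/2375 ≈ -5.5722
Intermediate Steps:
E(s, f) = 12 + s
86/(-148 - 1*(-23)) - 58/E(1/(-5 - 3), 4) = 86/(-148 - 1*(-23)) - 58/(12 + 1/(-5 - 3)) = 86/(-148 + 23) - 58/(12 + 1/(-8)) = 86/(-125) - 58/(12 - ⅛) = 86*(-1/125) - 58/95/8 = -86/125 - 58*8/95 = -86/125 - 464/95 = -13234/2375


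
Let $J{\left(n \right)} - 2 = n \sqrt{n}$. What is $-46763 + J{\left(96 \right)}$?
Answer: $-46761 + 384 \sqrt{6} \approx -45820.0$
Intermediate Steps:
$J{\left(n \right)} = 2 + n^{\frac{3}{2}}$ ($J{\left(n \right)} = 2 + n \sqrt{n} = 2 + n^{\frac{3}{2}}$)
$-46763 + J{\left(96 \right)} = -46763 + \left(2 + 96^{\frac{3}{2}}\right) = -46763 + \left(2 + 384 \sqrt{6}\right) = -46761 + 384 \sqrt{6}$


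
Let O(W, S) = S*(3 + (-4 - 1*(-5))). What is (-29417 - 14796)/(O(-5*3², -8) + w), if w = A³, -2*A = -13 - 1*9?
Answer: -44213/1299 ≈ -34.036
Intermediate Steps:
A = 11 (A = -(-13 - 1*9)/2 = -(-13 - 9)/2 = -½*(-22) = 11)
O(W, S) = 4*S (O(W, S) = S*(3 + (-4 + 5)) = S*(3 + 1) = S*4 = 4*S)
w = 1331 (w = 11³ = 1331)
(-29417 - 14796)/(O(-5*3², -8) + w) = (-29417 - 14796)/(4*(-8) + 1331) = -44213/(-32 + 1331) = -44213/1299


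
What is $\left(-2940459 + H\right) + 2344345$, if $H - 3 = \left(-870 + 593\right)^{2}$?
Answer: $-519382$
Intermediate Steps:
$H = 76732$ ($H = 3 + \left(-870 + 593\right)^{2} = 3 + \left(-277\right)^{2} = 3 + 76729 = 76732$)
$\left(-2940459 + H\right) + 2344345 = \left(-2940459 + 76732\right) + 2344345 = -2863727 + 2344345 = -519382$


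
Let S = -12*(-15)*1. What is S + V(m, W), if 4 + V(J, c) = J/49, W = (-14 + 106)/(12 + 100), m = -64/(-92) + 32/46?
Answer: 198384/1127 ≈ 176.03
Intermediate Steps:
S = 180 (S = 180*1 = 180)
m = 32/23 (m = -64*(-1/92) + 32*(1/46) = 16/23 + 16/23 = 32/23 ≈ 1.3913)
W = 23/28 (W = 92/112 = 92*(1/112) = 23/28 ≈ 0.82143)
V(J, c) = -4 + J/49
S + V(m, W) = 180 + (-4 + (1/49)*(32/23)) = 180 + (-4 + 32/1127) = 180 - 4476/1127 = 198384/1127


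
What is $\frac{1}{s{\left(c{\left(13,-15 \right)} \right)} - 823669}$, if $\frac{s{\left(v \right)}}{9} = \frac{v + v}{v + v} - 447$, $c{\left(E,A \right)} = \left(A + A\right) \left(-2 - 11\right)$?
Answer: $- \frac{1}{827683} \approx -1.2082 \cdot 10^{-6}$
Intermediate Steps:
$c{\left(E,A \right)} = - 26 A$ ($c{\left(E,A \right)} = 2 A \left(-13\right) = - 26 A$)
$s{\left(v \right)} = -4014$ ($s{\left(v \right)} = 9 \left(\frac{v + v}{v + v} - 447\right) = 9 \left(\frac{2 v}{2 v} - 447\right) = 9 \left(2 v \frac{1}{2 v} - 447\right) = 9 \left(1 - 447\right) = 9 \left(-446\right) = -4014$)
$\frac{1}{s{\left(c{\left(13,-15 \right)} \right)} - 823669} = \frac{1}{-4014 - 823669} = \frac{1}{-827683} = - \frac{1}{827683}$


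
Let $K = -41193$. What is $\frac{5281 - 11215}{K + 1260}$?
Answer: $\frac{1978}{13311} \approx 0.1486$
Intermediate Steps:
$\frac{5281 - 11215}{K + 1260} = \frac{5281 - 11215}{-41193 + 1260} = - \frac{5934}{-39933} = \left(-5934\right) \left(- \frac{1}{39933}\right) = \frac{1978}{13311}$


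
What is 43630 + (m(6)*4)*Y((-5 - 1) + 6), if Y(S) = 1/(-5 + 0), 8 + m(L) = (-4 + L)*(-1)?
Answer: 43638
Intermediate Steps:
m(L) = -4 - L (m(L) = -8 + (-4 + L)*(-1) = -8 + (4 - L) = -4 - L)
Y(S) = -⅕ (Y(S) = 1/(-5) = -⅕)
43630 + (m(6)*4)*Y((-5 - 1) + 6) = 43630 + ((-4 - 1*6)*4)*(-⅕) = 43630 + ((-4 - 6)*4)*(-⅕) = 43630 - 10*4*(-⅕) = 43630 - 40*(-⅕) = 43630 + 8 = 43638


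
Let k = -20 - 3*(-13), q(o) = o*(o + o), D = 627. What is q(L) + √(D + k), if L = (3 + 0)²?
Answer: 162 + √646 ≈ 187.42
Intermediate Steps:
L = 9 (L = 3² = 9)
q(o) = 2*o² (q(o) = o*(2*o) = 2*o²)
k = 19 (k = -20 + 39 = 19)
q(L) + √(D + k) = 2*9² + √(627 + 19) = 2*81 + √646 = 162 + √646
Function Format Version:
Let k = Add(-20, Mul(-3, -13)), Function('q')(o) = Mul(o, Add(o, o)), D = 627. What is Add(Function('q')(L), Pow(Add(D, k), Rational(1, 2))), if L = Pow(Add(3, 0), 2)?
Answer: Add(162, Pow(646, Rational(1, 2))) ≈ 187.42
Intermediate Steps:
L = 9 (L = Pow(3, 2) = 9)
Function('q')(o) = Mul(2, Pow(o, 2)) (Function('q')(o) = Mul(o, Mul(2, o)) = Mul(2, Pow(o, 2)))
k = 19 (k = Add(-20, 39) = 19)
Add(Function('q')(L), Pow(Add(D, k), Rational(1, 2))) = Add(Mul(2, Pow(9, 2)), Pow(Add(627, 19), Rational(1, 2))) = Add(Mul(2, 81), Pow(646, Rational(1, 2))) = Add(162, Pow(646, Rational(1, 2)))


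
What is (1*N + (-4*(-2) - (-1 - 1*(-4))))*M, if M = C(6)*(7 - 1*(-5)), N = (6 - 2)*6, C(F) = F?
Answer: 2088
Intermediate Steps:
N = 24 (N = 4*6 = 24)
M = 72 (M = 6*(7 - 1*(-5)) = 6*(7 + 5) = 6*12 = 72)
(1*N + (-4*(-2) - (-1 - 1*(-4))))*M = (1*24 + (-4*(-2) - (-1 - 1*(-4))))*72 = (24 + (8 - (-1 + 4)))*72 = (24 + (8 - 1*3))*72 = (24 + (8 - 3))*72 = (24 + 5)*72 = 29*72 = 2088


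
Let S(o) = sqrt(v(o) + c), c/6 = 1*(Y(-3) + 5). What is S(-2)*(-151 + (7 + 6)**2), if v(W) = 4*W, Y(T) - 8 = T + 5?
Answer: 18*sqrt(82) ≈ 163.00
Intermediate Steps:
Y(T) = 13 + T (Y(T) = 8 + (T + 5) = 8 + (5 + T) = 13 + T)
c = 90 (c = 6*(1*((13 - 3) + 5)) = 6*(1*(10 + 5)) = 6*(1*15) = 6*15 = 90)
S(o) = sqrt(90 + 4*o) (S(o) = sqrt(4*o + 90) = sqrt(90 + 4*o))
S(-2)*(-151 + (7 + 6)**2) = sqrt(90 + 4*(-2))*(-151 + (7 + 6)**2) = sqrt(90 - 8)*(-151 + 13**2) = sqrt(82)*(-151 + 169) = sqrt(82)*18 = 18*sqrt(82)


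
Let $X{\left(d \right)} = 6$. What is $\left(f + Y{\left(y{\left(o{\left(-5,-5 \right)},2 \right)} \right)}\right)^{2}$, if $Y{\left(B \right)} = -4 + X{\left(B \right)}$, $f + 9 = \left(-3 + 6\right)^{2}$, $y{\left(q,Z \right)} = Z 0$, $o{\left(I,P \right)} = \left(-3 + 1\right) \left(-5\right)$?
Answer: $4$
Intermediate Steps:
$o{\left(I,P \right)} = 10$ ($o{\left(I,P \right)} = \left(-2\right) \left(-5\right) = 10$)
$y{\left(q,Z \right)} = 0$
$f = 0$ ($f = -9 + \left(-3 + 6\right)^{2} = -9 + 3^{2} = -9 + 9 = 0$)
$Y{\left(B \right)} = 2$ ($Y{\left(B \right)} = -4 + 6 = 2$)
$\left(f + Y{\left(y{\left(o{\left(-5,-5 \right)},2 \right)} \right)}\right)^{2} = \left(0 + 2\right)^{2} = 2^{2} = 4$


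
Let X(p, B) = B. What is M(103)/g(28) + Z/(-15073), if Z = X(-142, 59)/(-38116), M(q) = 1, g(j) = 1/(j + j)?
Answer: 32173258267/574522468 ≈ 56.000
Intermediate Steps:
g(j) = 1/(2*j)
Z = -59/38116 (Z = 59/(-38116) = 59*(-1/38116) = -59/38116 ≈ -0.0015479)
M(103)/g(28) + Z/(-15073) = 1/((½)/28) - 59/38116/(-15073) = 1/((½)*(1/28)) - 59/38116*(-1/15073) = 1/(1/56) + 59/574522468 = 1*56 + 59/574522468 = 56 + 59/574522468 = 32173258267/574522468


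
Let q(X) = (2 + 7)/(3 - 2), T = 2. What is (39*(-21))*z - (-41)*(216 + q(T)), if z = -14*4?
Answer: 55089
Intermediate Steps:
z = -56
q(X) = 9 (q(X) = 9/1 = 9*1 = 9)
(39*(-21))*z - (-41)*(216 + q(T)) = (39*(-21))*(-56) - (-41)*(216 + 9) = -819*(-56) - (-41)*225 = 45864 - 1*(-9225) = 45864 + 9225 = 55089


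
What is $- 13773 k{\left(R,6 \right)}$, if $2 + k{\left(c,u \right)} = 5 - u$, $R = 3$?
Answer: $41319$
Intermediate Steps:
$k{\left(c,u \right)} = 3 - u$ ($k{\left(c,u \right)} = -2 - \left(-5 + u\right) = 3 - u$)
$- 13773 k{\left(R,6 \right)} = - 13773 \left(3 - 6\right) = \left(-13773\right) \left(-3\right) = 41319$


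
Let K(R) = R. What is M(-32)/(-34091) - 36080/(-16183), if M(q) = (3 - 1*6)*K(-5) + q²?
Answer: 1213189143/551694653 ≈ 2.1990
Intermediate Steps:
M(q) = 15 + q² (M(q) = (3 - 1*6)*(-5) + q² = (3 - 6)*(-5) + q² = -3*(-5) + q² = 15 + q²)
M(-32)/(-34091) - 36080/(-16183) = (15 + (-32)²)/(-34091) - 36080/(-16183) = (15 + 1024)*(-1/34091) - 36080*(-1/16183) = 1039*(-1/34091) + 36080/16183 = -1039/34091 + 36080/16183 = 1213189143/551694653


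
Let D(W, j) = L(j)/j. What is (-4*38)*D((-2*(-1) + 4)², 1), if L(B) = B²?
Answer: -152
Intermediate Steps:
D(W, j) = j (D(W, j) = j²/j = j)
(-4*38)*D((-2*(-1) + 4)², 1) = -4*38*1 = -152*1 = -152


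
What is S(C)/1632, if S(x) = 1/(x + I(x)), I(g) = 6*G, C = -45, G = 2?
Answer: -1/53856 ≈ -1.8568e-5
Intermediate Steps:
I(g) = 12 (I(g) = 6*2 = 12)
S(x) = 1/(12 + x) (S(x) = 1/(x + 12) = 1/(12 + x))
S(C)/1632 = 1/((12 - 45)*1632) = (1/1632)/(-33) = -1/33*1/1632 = -1/53856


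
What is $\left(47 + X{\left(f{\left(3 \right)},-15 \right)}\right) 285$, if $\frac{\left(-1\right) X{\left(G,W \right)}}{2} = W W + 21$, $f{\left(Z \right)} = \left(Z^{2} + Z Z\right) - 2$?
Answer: $-126825$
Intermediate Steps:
$f{\left(Z \right)} = -2 + 2 Z^{2}$ ($f{\left(Z \right)} = \left(Z^{2} + Z^{2}\right) - 2 = 2 Z^{2} - 2 = -2 + 2 Z^{2}$)
$X{\left(G,W \right)} = -42 - 2 W^{2}$ ($X{\left(G,W \right)} = - 2 \left(W W + 21\right) = - 2 \left(W^{2} + 21\right) = - 2 \left(21 + W^{2}\right) = -42 - 2 W^{2}$)
$\left(47 + X{\left(f{\left(3 \right)},-15 \right)}\right) 285 = \left(47 - \left(42 + 2 \left(-15\right)^{2}\right)\right) 285 = \left(47 - 492\right) 285 = \left(-445\right) 285 = -126825$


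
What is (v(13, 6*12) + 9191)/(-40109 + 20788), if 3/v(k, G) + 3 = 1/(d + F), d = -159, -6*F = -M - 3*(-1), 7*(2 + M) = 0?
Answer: -8831592/18567481 ≈ -0.47565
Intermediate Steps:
M = -2 (M = -2 + (1/7)*0 = -2 + 0 = -2)
F = -5/6 (F = -(-1*(-2) - 3*(-1))/6 = -(2 + 3)/6 = -1/6*5 = -5/6 ≈ -0.83333)
v(k, G) = -959/961 (v(k, G) = 3/(-3 + 1/(-159 - 5/6)) = 3/(-3 + 1/(-959/6)) = 3/(-3 - 6/959) = 3/(-2883/959) = 3*(-959/2883) = -959/961)
(v(13, 6*12) + 9191)/(-40109 + 20788) = (-959/961 + 9191)/(-40109 + 20788) = (8831592/961)/(-19321) = (8831592/961)*(-1/19321) = -8831592/18567481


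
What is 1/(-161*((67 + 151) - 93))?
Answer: -1/20125 ≈ -4.9689e-5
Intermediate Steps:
1/(-161*((67 + 151) - 93)) = 1/(-161*(218 - 93)) = 1/(-161*125) = 1/(-20125) = -1/20125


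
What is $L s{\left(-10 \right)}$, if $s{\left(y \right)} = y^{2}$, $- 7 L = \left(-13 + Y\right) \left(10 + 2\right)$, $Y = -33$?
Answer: $\frac{55200}{7} \approx 7885.7$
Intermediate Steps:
$L = \frac{552}{7}$ ($L = - \frac{\left(-13 - 33\right) \left(10 + 2\right)}{7} = - \frac{\left(-46\right) 12}{7} = \left(- \frac{1}{7}\right) \left(-552\right) = \frac{552}{7} \approx 78.857$)
$L s{\left(-10 \right)} = \frac{552 \left(-10\right)^{2}}{7} = \frac{552}{7} \cdot 100 = \frac{55200}{7}$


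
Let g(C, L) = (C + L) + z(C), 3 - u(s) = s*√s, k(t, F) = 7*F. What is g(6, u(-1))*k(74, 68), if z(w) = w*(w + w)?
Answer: 38556 + 476*I ≈ 38556.0 + 476.0*I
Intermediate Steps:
z(w) = 2*w² (z(w) = w*(2*w) = 2*w²)
u(s) = 3 - s^(3/2) (u(s) = 3 - s*√s = 3 - s^(3/2))
g(C, L) = C + L + 2*C² (g(C, L) = (C + L) + 2*C² = C + L + 2*C²)
g(6, u(-1))*k(74, 68) = (6 + (3 - (-1)^(3/2)) + 2*6²)*(7*68) = (6 + (3 - (-1)*I) + 2*36)*476 = (6 + (3 + I) + 72)*476 = (81 + I)*476 = 38556 + 476*I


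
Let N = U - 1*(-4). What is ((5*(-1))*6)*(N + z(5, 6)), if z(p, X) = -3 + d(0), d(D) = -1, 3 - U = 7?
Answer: 120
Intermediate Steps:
U = -4 (U = 3 - 1*7 = 3 - 7 = -4)
z(p, X) = -4 (z(p, X) = -3 - 1 = -4)
N = 0 (N = -4 - 1*(-4) = -4 + 4 = 0)
((5*(-1))*6)*(N + z(5, 6)) = ((5*(-1))*6)*(0 - 4) = -5*6*(-4) = -30*(-4) = 120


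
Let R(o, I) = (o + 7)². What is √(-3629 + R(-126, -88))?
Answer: 2*√2633 ≈ 102.63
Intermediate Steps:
R(o, I) = (7 + o)²
√(-3629 + R(-126, -88)) = √(-3629 + (7 - 126)²) = √(-3629 + (-119)²) = √(-3629 + 14161) = √10532 = 2*√2633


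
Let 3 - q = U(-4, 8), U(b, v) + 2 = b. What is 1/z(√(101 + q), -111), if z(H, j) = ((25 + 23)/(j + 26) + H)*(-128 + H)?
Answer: -658495/6448133102 - 232220*√110/3224066551 ≈ -0.00085755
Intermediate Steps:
U(b, v) = -2 + b
q = 9 (q = 3 - (-2 - 4) = 3 - 1*(-6) = 3 + 6 = 9)
z(H, j) = (-128 + H)*(H + 48/(26 + j)) (z(H, j) = (48/(26 + j) + H)*(-128 + H) = (H + 48/(26 + j))*(-128 + H) = (-128 + H)*(H + 48/(26 + j)))
1/z(√(101 + q), -111) = 1/((-6144 - 3280*√(101 + 9) + 26*(√(101 + 9))² - 111*(√(101 + 9))² - 128*√(101 + 9)*(-111))/(26 - 111)) = 1/((-6144 - 3280*√110 + 26*(√110)² - 111*(√110)² - 128*√110*(-111))/(-85)) = 1/(-(-6144 - 3280*√110 + 26*110 - 111*110 + 14208*√110)/85) = 1/(-(-6144 - 3280*√110 + 2860 - 12210 + 14208*√110)/85) = 1/(-(-15494 + 10928*√110)/85) = 1/(15494/85 - 10928*√110/85)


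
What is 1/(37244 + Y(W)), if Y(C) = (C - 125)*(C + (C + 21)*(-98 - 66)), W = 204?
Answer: -1/2861740 ≈ -3.4944e-7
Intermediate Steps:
Y(C) = (-3444 - 163*C)*(-125 + C) (Y(C) = (-125 + C)*(C + (21 + C)*(-164)) = (-125 + C)*(C + (-3444 - 164*C)) = (-125 + C)*(-3444 - 163*C) = (-3444 - 163*C)*(-125 + C))
1/(37244 + Y(W)) = 1/(37244 + (430500 - 163*204² + 16931*204)) = 1/(37244 + (430500 - 163*41616 + 3453924)) = 1/(37244 + (430500 - 6783408 + 3453924)) = 1/(37244 - 2898984) = 1/(-2861740) = -1/2861740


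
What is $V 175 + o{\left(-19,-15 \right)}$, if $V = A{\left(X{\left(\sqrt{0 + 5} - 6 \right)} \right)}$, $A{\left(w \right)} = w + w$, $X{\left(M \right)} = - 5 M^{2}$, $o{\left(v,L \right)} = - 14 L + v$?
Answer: $-71559 + 21000 \sqrt{5} \approx -24602.0$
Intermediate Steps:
$o{\left(v,L \right)} = v - 14 L$
$A{\left(w \right)} = 2 w$
$V = - 10 \left(-6 + \sqrt{5}\right)^{2}$ ($V = 2 \left(- 5 \left(\sqrt{0 + 5} - 6\right)^{2}\right) = 2 \left(- 5 \left(\sqrt{5} - 6\right)^{2}\right) = 2 \left(- 5 \left(-6 + \sqrt{5}\right)^{2}\right) = - 10 \left(-6 + \sqrt{5}\right)^{2} \approx -141.67$)
$V 175 + o{\left(-19,-15 \right)} = \left(-410 + 120 \sqrt{5}\right) 175 - -191 = \left(-71750 + 21000 \sqrt{5}\right) + \left(-19 + 210\right) = \left(-71750 + 21000 \sqrt{5}\right) + 191 = -71559 + 21000 \sqrt{5}$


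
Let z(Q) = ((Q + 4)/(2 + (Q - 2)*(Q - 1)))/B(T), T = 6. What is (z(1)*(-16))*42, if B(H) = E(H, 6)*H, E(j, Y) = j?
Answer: -140/3 ≈ -46.667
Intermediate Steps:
B(H) = H² (B(H) = H*H = H²)
z(Q) = (4 + Q)/(36*(2 + (-1 + Q)*(-2 + Q))) (z(Q) = ((Q + 4)/(2 + (Q - 2)*(Q - 1)))/(6²) = ((4 + Q)/(2 + (-2 + Q)*(-1 + Q)))/36 = ((4 + Q)/(2 + (-1 + Q)*(-2 + Q)))*(1/36) = (4 + Q)/(36*(2 + (-1 + Q)*(-2 + Q))))
(z(1)*(-16))*42 = (((4 + 1)/(36*(4 + 1² - 3*1)))*(-16))*42 = (((1/36)*5/(4 + 1 - 3))*(-16))*42 = (((1/36)*5/2)*(-16))*42 = (((1/36)*(½)*5)*(-16))*42 = ((5/72)*(-16))*42 = -10/9*42 = -140/3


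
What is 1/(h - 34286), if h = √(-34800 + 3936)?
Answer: -17143/587780330 - I*√1929/293890165 ≈ -2.9166e-5 - 1.4944e-7*I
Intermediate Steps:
h = 4*I*√1929 (h = √(-30864) = 4*I*√1929 ≈ 175.68*I)
1/(h - 34286) = 1/(4*I*√1929 - 34286) = 1/(-34286 + 4*I*√1929)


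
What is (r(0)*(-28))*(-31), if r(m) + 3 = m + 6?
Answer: 2604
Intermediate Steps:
r(m) = 3 + m (r(m) = -3 + (m + 6) = -3 + (6 + m) = 3 + m)
(r(0)*(-28))*(-31) = ((3 + 0)*(-28))*(-31) = (3*(-28))*(-31) = -84*(-31) = 2604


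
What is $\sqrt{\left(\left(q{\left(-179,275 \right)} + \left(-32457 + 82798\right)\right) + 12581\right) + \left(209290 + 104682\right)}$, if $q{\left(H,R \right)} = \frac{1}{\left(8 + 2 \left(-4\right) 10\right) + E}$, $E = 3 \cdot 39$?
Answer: $\frac{\sqrt{84801155}}{15} \approx 613.92$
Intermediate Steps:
$E = 117$
$q{\left(H,R \right)} = \frac{1}{45}$ ($q{\left(H,R \right)} = \frac{1}{\left(8 + 2 \left(-4\right) 10\right) + 117} = \frac{1}{\left(8 - 80\right) + 117} = \frac{1}{-72 + 117} = \frac{1}{45}$)
$\sqrt{\left(\left(q{\left(-179,275 \right)} + \left(-32457 + 82798\right)\right) + 12581\right) + \left(209290 + 104682\right)} = \sqrt{\left(\left(\frac{1}{45} + \left(-32457 + 82798\right)\right) + 12581\right) + \left(209290 + 104682\right)} = \sqrt{\left(\left(\frac{1}{45} + 50341\right) + 12581\right) + 313972} = \sqrt{\left(\frac{2265346}{45} + 12581\right) + 313972} = \sqrt{\frac{2831491}{45} + 313972} = \sqrt{\frac{16960231}{45}} = \frac{\sqrt{84801155}}{15}$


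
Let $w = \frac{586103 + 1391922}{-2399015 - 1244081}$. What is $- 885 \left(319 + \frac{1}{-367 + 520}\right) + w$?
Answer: $- \frac{52454708601835}{185797896} \approx -2.8232 \cdot 10^{5}$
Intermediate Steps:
$w = - \frac{1978025}{3643096}$ ($w = \frac{1978025}{-3643096} = 1978025 \left(- \frac{1}{3643096}\right) = - \frac{1978025}{3643096} \approx -0.54295$)
$- 885 \left(319 + \frac{1}{-367 + 520}\right) + w = - 885 \left(319 + \frac{1}{-367 + 520}\right) - \frac{1978025}{3643096} = - 885 \left(319 + \frac{1}{153}\right) - \frac{1978025}{3643096} = \left(-885\right) \frac{48808}{153} - \frac{1978025}{3643096} = - \frac{14398360}{51} - \frac{1978025}{3643096} = - \frac{52454708601835}{185797896}$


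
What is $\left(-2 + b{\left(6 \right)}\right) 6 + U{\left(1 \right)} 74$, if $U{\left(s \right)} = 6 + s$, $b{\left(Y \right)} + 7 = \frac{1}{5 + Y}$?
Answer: $\frac{5110}{11} \approx 464.55$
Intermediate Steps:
$b{\left(Y \right)} = -7 + \frac{1}{5 + Y}$
$\left(-2 + b{\left(6 \right)}\right) 6 + U{\left(1 \right)} 74 = \left(-2 + \frac{-34 - 42}{5 + 6}\right) 6 + \left(6 + 1\right) 74 = \left(-2 + \frac{-34 - 42}{11}\right) 6 + 7 \cdot 74 = \left(-2 + \frac{1}{11} \left(-76\right)\right) 6 + 518 = \left(-2 - \frac{76}{11}\right) 6 + 518 = \left(- \frac{98}{11}\right) 6 + 518 = - \frac{588}{11} + 518 = \frac{5110}{11}$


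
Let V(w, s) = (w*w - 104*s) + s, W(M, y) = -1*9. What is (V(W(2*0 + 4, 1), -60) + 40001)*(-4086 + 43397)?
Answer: 1818605482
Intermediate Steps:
W(M, y) = -9
V(w, s) = w² - 103*s (V(w, s) = (w² - 104*s) + s = w² - 103*s)
(V(W(2*0 + 4, 1), -60) + 40001)*(-4086 + 43397) = (((-9)² - 103*(-60)) + 40001)*(-4086 + 43397) = ((81 + 6180) + 40001)*39311 = (6261 + 40001)*39311 = 46262*39311 = 1818605482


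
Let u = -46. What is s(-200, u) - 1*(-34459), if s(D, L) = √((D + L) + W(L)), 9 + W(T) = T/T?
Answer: 34459 + I*√254 ≈ 34459.0 + 15.937*I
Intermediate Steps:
W(T) = -8 (W(T) = -9 + T/T = -9 + 1 = -8)
s(D, L) = √(-8 + D + L) (s(D, L) = √((D + L) - 8) = √(-8 + D + L))
s(-200, u) - 1*(-34459) = √(-8 - 200 - 46) - 1*(-34459) = √(-254) + 34459 = I*√254 + 34459 = 34459 + I*√254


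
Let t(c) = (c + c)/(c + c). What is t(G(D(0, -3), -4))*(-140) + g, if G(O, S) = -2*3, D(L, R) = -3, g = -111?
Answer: -251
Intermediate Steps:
G(O, S) = -6
t(c) = 1 (t(c) = (2*c)/((2*c)) = (2*c)*(1/(2*c)) = 1)
t(G(D(0, -3), -4))*(-140) + g = 1*(-140) - 111 = -140 - 111 = -251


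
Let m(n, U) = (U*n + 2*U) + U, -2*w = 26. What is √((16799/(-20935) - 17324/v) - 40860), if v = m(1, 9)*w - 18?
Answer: I*√13043715429481035/565245 ≈ 202.05*I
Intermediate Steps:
w = -13 (w = -½*26 = -13)
m(n, U) = 3*U + U*n (m(n, U) = (2*U + U*n) + U = 3*U + U*n)
v = -486 (v = (9*(3 + 1))*(-13) - 18 = (9*4)*(-13) - 18 = 36*(-13) - 18 = -468 - 18 = -486)
√((16799/(-20935) - 17324/v) - 40860) = √((16799/(-20935) - 17324/(-486)) - 40860) = √((16799*(-1/20935) - 17324*(-1/486)) - 40860) = √((-16799/20935 + 8662/243) - 40860) = √(177256813/5087205 - 40860) = √(-207685939487/5087205) = I*√13043715429481035/565245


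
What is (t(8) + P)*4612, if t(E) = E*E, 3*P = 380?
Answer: 2638064/3 ≈ 8.7936e+5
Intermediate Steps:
P = 380/3 (P = (1/3)*380 = 380/3 ≈ 126.67)
t(E) = E**2
(t(8) + P)*4612 = (8**2 + 380/3)*4612 = (64 + 380/3)*4612 = (572/3)*4612 = 2638064/3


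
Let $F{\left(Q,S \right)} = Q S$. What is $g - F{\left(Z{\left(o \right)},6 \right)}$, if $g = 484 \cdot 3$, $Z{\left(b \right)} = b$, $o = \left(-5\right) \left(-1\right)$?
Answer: $1422$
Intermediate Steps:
$o = 5$
$g = 1452$
$g - F{\left(Z{\left(o \right)},6 \right)} = 1452 - 5 \cdot 6 = 1452 - 30 = 1422$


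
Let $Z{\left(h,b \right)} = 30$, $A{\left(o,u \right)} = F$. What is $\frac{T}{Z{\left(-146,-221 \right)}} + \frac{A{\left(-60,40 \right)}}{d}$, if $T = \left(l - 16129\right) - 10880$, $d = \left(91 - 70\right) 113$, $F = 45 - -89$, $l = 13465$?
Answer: $- \frac{5355982}{11865} \approx -451.41$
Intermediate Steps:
$F = 134$ ($F = 45 + 89 = 134$)
$A{\left(o,u \right)} = 134$
$d = 2373$ ($d = 21 \cdot 113 = 2373$)
$T = -13544$ ($T = \left(13465 - 16129\right) - 10880 = -2664 - 10880 = -13544$)
$\frac{T}{Z{\left(-146,-221 \right)}} + \frac{A{\left(-60,40 \right)}}{d} = - \frac{13544}{30} + \frac{134}{2373} = \left(-13544\right) \frac{1}{30} + 134 \cdot \frac{1}{2373} = - \frac{6772}{15} + \frac{134}{2373} = - \frac{5355982}{11865}$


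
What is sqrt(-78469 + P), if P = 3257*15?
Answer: I*sqrt(29614) ≈ 172.09*I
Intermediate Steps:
P = 48855
sqrt(-78469 + P) = sqrt(-78469 + 48855) = sqrt(-29614) = I*sqrt(29614)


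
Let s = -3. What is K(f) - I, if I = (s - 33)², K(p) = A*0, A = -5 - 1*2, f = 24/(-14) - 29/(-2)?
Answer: -1296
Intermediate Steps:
f = 179/14 (f = 24*(-1/14) - 29*(-½) = -12/7 + 29/2 = 179/14 ≈ 12.786)
A = -7 (A = -5 - 2 = -7)
K(p) = 0 (K(p) = -7*0 = 0)
I = 1296 (I = (-3 - 33)² = (-36)² = 1296)
K(f) - I = 0 - 1*1296 = 0 - 1296 = -1296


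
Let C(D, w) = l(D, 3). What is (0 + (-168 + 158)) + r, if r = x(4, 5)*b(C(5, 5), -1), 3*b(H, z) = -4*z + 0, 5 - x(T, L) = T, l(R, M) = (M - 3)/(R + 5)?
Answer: -26/3 ≈ -8.6667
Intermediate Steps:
l(R, M) = (-3 + M)/(5 + R)
C(D, w) = 0 (C(D, w) = (-3 + 3)/(5 + D) = 0/(5 + D) = 0)
x(T, L) = 5 - T
b(H, z) = -4*z/3 (b(H, z) = (-4*z + 0)/3 = (-4*z)/3 = -4*z/3)
r = 4/3 (r = (5 - 1*4)*(-4/3*(-1)) = (5 - 4)*(4/3) = 1*(4/3) = 4/3 ≈ 1.3333)
(0 + (-168 + 158)) + r = (0 + (-168 + 158)) + 4/3 = (0 - 10) + 4/3 = -10 + 4/3 = -26/3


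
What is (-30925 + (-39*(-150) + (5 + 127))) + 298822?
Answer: 273879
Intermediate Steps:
(-30925 + (-39*(-150) + (5 + 127))) + 298822 = (-30925 + (5850 + 132)) + 298822 = (-30925 + 5982) + 298822 = -24943 + 298822 = 273879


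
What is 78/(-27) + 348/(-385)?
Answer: -13142/3465 ≈ -3.7928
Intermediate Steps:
78/(-27) + 348/(-385) = 78*(-1/27) + 348*(-1/385) = -26/9 - 348/385 = -13142/3465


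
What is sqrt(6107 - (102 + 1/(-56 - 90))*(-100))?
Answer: sqrt(86896353)/73 ≈ 127.70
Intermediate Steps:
sqrt(6107 - (102 + 1/(-56 - 90))*(-100)) = sqrt(6107 - (102 + 1/(-146))*(-100)) = sqrt(6107 - (102 - 1/146)*(-100)) = sqrt(6107 - 14891*(-100)/146) = sqrt(6107 - 1*(-744550/73)) = sqrt(6107 + 744550/73) = sqrt(1190361/73) = sqrt(86896353)/73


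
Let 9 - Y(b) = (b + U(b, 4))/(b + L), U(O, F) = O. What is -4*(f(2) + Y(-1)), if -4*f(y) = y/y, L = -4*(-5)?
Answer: -673/19 ≈ -35.421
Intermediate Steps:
L = 20
Y(b) = 9 - 2*b/(20 + b) (Y(b) = 9 - (b + b)/(b + 20) = 9 - 2*b/(20 + b))
f(y) = -1/4 (f(y) = -y/(4*y) = -1/4*1 = -1/4)
-4*(f(2) + Y(-1)) = -4*(-1/4 + (180 + 7*(-1))/(20 - 1)) = -4*(-1/4 + (180 - 7)/19) = -4*(-1/4 + (1/19)*173) = -4*(-1/4 + 173/19) = -4*673/76 = -673/19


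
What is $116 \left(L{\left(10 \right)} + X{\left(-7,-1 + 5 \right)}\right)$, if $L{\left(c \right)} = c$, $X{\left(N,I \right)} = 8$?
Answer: $2088$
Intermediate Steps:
$116 \left(L{\left(10 \right)} + X{\left(-7,-1 + 5 \right)}\right) = 116 \left(10 + 8\right) = 116 \cdot 18 = 2088$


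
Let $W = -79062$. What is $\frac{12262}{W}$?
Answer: $- \frac{6131}{39531} \approx -0.15509$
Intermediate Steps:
$\frac{12262}{W} = \frac{12262}{-79062} = 12262 \left(- \frac{1}{79062}\right) = - \frac{6131}{39531}$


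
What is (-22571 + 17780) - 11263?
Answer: -16054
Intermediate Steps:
(-22571 + 17780) - 11263 = -4791 - 11263 = -16054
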